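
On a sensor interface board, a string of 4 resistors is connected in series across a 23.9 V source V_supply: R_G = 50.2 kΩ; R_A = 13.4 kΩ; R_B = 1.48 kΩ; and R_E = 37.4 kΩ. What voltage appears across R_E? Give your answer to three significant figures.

Series total: ΣR = 50.2 + 13.4 + 1.48 + 37.4 = 102.5 kΩ.
V = V_supply · R/ΣR = 23.9 × 0.3649 = 8.722 V.

V ≈ 8.72 V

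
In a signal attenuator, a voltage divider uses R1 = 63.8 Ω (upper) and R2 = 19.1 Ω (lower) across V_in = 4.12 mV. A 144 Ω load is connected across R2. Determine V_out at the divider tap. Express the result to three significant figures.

R2 ‖ R_L = (19.1 × 144)/(19.1 + 144) = 16.86 Ω.
Voltage divider with the loaded lower leg: V_out = 4.12 × 16.86/(63.8 + 16.86) = 4.12 × 0.2091 = 0.8613 mV.

V_out ≈ 0.861 mV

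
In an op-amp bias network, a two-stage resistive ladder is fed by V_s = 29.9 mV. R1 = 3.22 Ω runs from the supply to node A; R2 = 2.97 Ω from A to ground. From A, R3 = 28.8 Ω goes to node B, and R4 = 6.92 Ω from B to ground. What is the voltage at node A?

The second stage (R3 + R4 = 35.72 Ω) loads node A in parallel with R2.
R2 ‖ (R3+R4) = 2.742 Ω.
First divider: V_A = V_s · 2.742/(3.22 + 2.742) = 13.75 mV.

V_A ≈ 13.8 mV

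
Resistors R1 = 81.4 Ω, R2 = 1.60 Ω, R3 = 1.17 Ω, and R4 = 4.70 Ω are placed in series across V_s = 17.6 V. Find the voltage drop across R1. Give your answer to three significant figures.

V ≈ 16.1 V

Total series resistance ΣR = 81.4 + 1.60 + 1.17 + 4.70 = 88.87 Ω.
Voltage divider: V = V_s · (81.40 / 88.87) = 17.6 × 0.9159 = 16.12 V.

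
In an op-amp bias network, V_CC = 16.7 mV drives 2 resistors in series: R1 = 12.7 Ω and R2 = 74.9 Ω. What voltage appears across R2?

V ≈ 14.3 mV

Total series resistance ΣR = 12.7 + 74.9 = 87.60 Ω.
By the voltage-divider rule, V = 16.7 × 74.90/87.60 = 14.28 mV.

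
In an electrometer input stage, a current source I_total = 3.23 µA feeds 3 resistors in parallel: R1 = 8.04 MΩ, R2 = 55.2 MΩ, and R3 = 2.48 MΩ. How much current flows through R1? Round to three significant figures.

Conductances: ΣG = 1/8.04 + 1/55.2 + 1/2.48 = 0.5457 (1/MΩ).
Current divider: I(R1) = I_total · G_k/ΣG = 3.23 × (0.1244/0.5457) = 3.23 × 0.2279 = 0.7362 µA.

I ≈ 0.736 µA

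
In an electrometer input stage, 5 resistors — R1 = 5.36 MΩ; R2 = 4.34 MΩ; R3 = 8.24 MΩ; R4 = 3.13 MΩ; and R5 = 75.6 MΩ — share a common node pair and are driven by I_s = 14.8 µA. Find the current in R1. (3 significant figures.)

Conductances: ΣG = 1/5.36 + 1/4.34 + 1/8.24 + 1/3.13 + 1/75.6 = 0.8711 (1/MΩ).
R1 takes the fraction G_k/ΣG = 0.1866/0.8711 = 0.2142, so I = 14.8 × 0.2142 = 3.170 µA.

I ≈ 3.17 µA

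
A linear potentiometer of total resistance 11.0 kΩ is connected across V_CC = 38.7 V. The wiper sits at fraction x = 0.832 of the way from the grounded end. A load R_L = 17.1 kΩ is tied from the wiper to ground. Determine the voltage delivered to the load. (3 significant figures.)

The pot divides into 1.848 kΩ above the wiper and 9.152 kΩ below.
(x·R_p) ‖ R_L = 5.961 kΩ.
Then V_out = V_CC · 5.961/(1.848 + 5.961) = 29.54 V.

V_out ≈ 29.5 V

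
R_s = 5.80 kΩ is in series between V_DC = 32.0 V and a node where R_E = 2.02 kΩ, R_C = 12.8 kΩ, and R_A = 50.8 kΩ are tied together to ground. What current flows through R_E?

I ≈ 3.57 mA

Equivalent of the parallel group: R_p = 1.687 kΩ.
V_A = 32.0 × 1.687/7.487 = 7.210 V.
Branch current I = V_A/R_E = 7.210/2.02 = 3.569 mA.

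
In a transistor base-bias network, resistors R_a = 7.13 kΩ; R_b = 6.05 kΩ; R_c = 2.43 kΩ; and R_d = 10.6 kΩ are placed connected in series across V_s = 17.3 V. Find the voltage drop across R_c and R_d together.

V ≈ 8.60 V

Series total: ΣR = 7.13 + 6.05 + 2.43 + 10.6 = 26.21 kΩ.
R_{R_c..R_d} = 2.43 + 10.6 = 13.03 kΩ.
V = V_s · R/ΣR = 17.3 × 0.4971 = 8.600 V.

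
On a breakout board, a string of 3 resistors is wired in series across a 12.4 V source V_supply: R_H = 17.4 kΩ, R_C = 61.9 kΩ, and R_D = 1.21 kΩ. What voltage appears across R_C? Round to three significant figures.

ΣR = 17.4 + 61.9 + 1.21 = 80.51 kΩ.
Voltage divider: V = V_supply · (61.90 / 80.51) = 12.4 × 0.7688 = 9.534 V.

V ≈ 9.53 V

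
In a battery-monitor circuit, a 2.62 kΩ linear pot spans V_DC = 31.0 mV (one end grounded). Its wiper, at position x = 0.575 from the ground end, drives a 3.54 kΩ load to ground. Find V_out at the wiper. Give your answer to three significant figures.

The pot divides into 1.114 kΩ above the wiper and 1.506 kΩ below.
R_L loads the lower segment: effective lower R = 1.057 kΩ.
Loaded-divider output: V_out = 31.0 × 0.4869 = 15.09 mV.

V_out ≈ 15.1 mV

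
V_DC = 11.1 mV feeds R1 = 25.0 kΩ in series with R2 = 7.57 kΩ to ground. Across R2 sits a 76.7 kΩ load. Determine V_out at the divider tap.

V_out ≈ 2.40 mV

First combine the lower leg with the load: R2 ‖ R_L = 6.890 kΩ.
Voltage divider with the loaded lower leg: V_out = 11.1 × 6.890/(25.0 + 6.890) = 11.1 × 0.2161 = 2.398 mV.
(Unloaded it would be 2.58 mV; the load pulls it down.)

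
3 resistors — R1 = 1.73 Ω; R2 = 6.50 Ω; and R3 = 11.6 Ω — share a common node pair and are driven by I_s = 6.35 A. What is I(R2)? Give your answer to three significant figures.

Total conductance ΣG = 1/1.73 + 1/6.50 + 1/11.6 = 0.8181 (units of 1/Ω).
Current divider: I(R2) = I_s · G_k/ΣG = 6.35 × (0.1538/0.8181) = 6.35 × 0.1881 = 1.194 A.

I ≈ 1.19 A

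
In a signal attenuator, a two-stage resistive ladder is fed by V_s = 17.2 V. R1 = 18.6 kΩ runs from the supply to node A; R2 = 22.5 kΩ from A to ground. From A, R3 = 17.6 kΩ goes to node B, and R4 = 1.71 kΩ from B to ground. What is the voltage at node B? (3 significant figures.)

V_B ≈ 0.546 V

Node A sees R2 in parallel with the series input of stage 2, R3 + R4 = 19.31 kΩ.
R2 ‖ (R3+R4) = 10.39 kΩ.
V_A = 17.2 × 10.39/(18.6 + 10.39) = 6.165 V.
Stage 2 is unloaded, so V_B = V_A · R4/(R3+R4) = 6.165 × 1.71/19.31 = 0.5460 V.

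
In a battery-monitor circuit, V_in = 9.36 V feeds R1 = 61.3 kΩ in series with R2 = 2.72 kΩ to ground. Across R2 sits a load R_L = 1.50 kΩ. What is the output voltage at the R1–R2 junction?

V_out ≈ 0.145 V

First combine the lower leg with the load: R2 ‖ R_L = 0.9668 kΩ.
Voltage divider with the loaded lower leg: V_out = 9.36 × 0.9668/(61.3 + 0.9668) = 9.36 × 0.01553 = 0.1453 V.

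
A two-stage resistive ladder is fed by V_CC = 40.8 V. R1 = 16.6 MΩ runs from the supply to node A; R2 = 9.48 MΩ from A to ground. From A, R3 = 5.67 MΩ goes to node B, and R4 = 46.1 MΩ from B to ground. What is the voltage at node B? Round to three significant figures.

Node A sees R2 in parallel with the series input of stage 2, R3 + R4 = 51.77 MΩ.
Effective lower resistance at A: R2 ‖ 51.77 = 8.013 MΩ.
V_A = 40.8 × 8.013/(16.6 + 8.013) = 13.28 V.
Stage 2 is unloaded, so V_B = V_A · R4/(R3+R4) = 13.28 × 46.1/51.77 = 11.83 V.

V_B ≈ 11.8 V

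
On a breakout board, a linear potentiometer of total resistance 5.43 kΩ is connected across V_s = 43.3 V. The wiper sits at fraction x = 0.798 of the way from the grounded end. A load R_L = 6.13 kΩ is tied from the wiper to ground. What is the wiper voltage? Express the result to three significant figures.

Split the track: R_lower = x·R_p = 4.333 kΩ, R_upper = (1−x)·R_p = 1.097 kΩ.
R_L loads the lower segment: effective lower R = 2.539 kΩ.
V_out = 43.3 × 2.539/(1.097 + 2.539) = 30.24 V.
(Unloaded: V_out = x·V_s = 34.6 V.)

V_out ≈ 30.2 V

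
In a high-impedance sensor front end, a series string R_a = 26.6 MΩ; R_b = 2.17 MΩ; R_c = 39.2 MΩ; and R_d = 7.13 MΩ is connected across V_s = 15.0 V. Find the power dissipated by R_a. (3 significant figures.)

P ≈ 1.06 µW

ΣR = 75.10 MΩ → I = 15.0/75.10 = 0.1997 µA.
P(R_a) = I²·R_a = (0.1997)² × 26.6 = 1.061 µW.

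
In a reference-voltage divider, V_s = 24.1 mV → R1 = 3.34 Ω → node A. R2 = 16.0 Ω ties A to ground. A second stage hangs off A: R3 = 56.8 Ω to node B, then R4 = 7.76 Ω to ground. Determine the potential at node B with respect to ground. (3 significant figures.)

Node A sees R2 in parallel with the series input of stage 2, R3 + R4 = 64.56 Ω.
R2 ‖ (R3+R4) = 12.82 Ω.
So V_A = 24.1 × 0.7933 = 19.12 mV.
Stage 2 is unloaded, so V_B = V_A · R4/(R3+R4) = 19.12 × 7.76/64.56 = 2.298 mV.

V_B ≈ 2.30 mV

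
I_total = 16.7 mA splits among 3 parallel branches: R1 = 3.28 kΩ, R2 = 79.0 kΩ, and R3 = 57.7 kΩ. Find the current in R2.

I ≈ 0.631 mA

Total conductance ΣG = 1/3.28 + 1/79.0 + 1/57.7 = 0.3349 (units of 1/kΩ).
Current divider: I(R2) = I_total · G_k/ΣG = 16.7 × (0.01266/0.3349) = 16.7 × 0.03780 = 0.6313 mA.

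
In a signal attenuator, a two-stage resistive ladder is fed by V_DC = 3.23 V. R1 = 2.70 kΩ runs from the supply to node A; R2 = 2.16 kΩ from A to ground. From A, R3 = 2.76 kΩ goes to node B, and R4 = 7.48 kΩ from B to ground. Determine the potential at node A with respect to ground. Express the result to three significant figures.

V_A ≈ 1.28 V

Node A sees R2 in parallel with the series input of stage 2, R3 + R4 = 10.24 kΩ.
Effective lower resistance at A: R2 ‖ 10.24 = 1.784 kΩ.
V_A = 3.23 × 1.784/(2.70 + 1.784) = 1.285 V.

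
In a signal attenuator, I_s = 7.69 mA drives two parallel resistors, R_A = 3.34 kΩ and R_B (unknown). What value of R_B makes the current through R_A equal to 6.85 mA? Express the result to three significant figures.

R_B ≈ 27.2 kΩ

In a two-way split, I_A/I_s = R_B/(R_A + R_B).
With f = 0.8908, R_B = R_A · f/(1−f) = 3.34 × 8.155 = 27.24 kΩ.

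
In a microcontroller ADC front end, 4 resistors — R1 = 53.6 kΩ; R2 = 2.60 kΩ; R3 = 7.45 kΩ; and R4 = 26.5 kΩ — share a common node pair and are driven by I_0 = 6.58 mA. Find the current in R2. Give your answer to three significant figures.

ΣG = 1/53.6 + 1/2.60 + 1/7.45 + 1/26.5 = 0.5752.
R2 takes the fraction G_k/ΣG = 0.3846/0.5752 = 0.6686, so I = 6.58 × 0.6686 = 4.400 mA.

I ≈ 4.40 mA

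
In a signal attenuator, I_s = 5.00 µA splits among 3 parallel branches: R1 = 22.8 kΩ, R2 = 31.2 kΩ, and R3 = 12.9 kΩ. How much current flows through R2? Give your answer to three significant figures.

I ≈ 1.04 µA

Conductances: ΣG = 1/22.8 + 1/31.2 + 1/12.9 = 0.1534 (1/kΩ).
R2 takes the fraction G_k/ΣG = 0.03205/0.1534 = 0.2089, so I = 5.00 × 0.2089 = 1.044 µA.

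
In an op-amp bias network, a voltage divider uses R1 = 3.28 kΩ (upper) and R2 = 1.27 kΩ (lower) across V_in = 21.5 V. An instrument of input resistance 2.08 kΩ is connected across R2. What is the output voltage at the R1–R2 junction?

R2 ‖ R_L = (1.27 × 2.08)/(1.27 + 2.08) = 0.7885 kΩ.
Voltage divider with the loaded lower leg: V_out = 21.5 × 0.7885/(3.28 + 0.7885) = 21.5 × 0.1938 = 4.167 V.

V_out ≈ 4.17 V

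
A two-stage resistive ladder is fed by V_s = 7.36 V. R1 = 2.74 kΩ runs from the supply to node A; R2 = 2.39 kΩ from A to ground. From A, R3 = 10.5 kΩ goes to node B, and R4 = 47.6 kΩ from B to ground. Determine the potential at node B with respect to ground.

Looking into the second stage from A: R3 + R4 = 58.10 kΩ appears in parallel with R2.
R2 ‖ (R3+R4) = 2.296 kΩ.
First divider: V_A = V_s · 2.296/(2.74 + 2.296) = 3.355 V.
V_B = V_A × 0.8193 = 2.749 V.

V_B ≈ 2.75 V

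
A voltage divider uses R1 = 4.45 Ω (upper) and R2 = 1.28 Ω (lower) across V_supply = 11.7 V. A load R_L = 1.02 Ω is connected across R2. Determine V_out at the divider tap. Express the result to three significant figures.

The load sits in parallel with R2, giving an effective lower resistance R2' = R2·R_L/(R2+R_L) = 0.5677 Ω.
Voltage divider with the loaded lower leg: V_out = 11.7 × 0.5677/(4.45 + 0.5677) = 11.7 × 0.1131 = 1.324 V.
(Unloaded it would be 2.61 V; the load pulls it down.)

V_out ≈ 1.32 V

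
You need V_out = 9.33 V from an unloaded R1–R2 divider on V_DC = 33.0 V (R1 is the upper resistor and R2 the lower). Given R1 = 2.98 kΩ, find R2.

Required fraction k = V_out/V_DC = 0.2827.
R2 = R1 · 0.2827/(1 − 0.2827) = 1.175 kΩ.

R2 ≈ 1.17 kΩ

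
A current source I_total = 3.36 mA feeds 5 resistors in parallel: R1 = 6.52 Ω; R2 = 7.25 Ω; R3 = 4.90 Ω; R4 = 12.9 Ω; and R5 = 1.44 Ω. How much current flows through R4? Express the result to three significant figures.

I ≈ 0.206 mA

ΣG = 1/6.52 + 1/7.25 + 1/4.90 + 1/12.9 + 1/1.44 = 1.267.
R4 takes the fraction G_k/ΣG = 0.07752/1.267 = 0.06117, so I = 3.36 × 0.06117 = 0.2055 mA.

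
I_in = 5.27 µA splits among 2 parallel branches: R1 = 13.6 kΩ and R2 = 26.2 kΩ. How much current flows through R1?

I ≈ 3.47 µA

For two parallel branches, I_k = I_in · (other R)/(sum of R).
So I = 5.27 × 26.2/39.80 = 3.469 µA.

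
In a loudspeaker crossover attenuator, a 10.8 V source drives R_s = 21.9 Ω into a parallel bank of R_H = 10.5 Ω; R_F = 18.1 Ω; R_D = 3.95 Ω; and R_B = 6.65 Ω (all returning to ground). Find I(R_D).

Equivalent of the parallel group: R_p = 1.805 Ω.
Node voltage V_A = V_DC · R_p/(R_s + R_p) = 10.8 × 0.07614 = 0.8223 V.
I(R_D) = V_A / R_D = 0.8223/3.95 = 0.2082 A.

I ≈ 0.208 A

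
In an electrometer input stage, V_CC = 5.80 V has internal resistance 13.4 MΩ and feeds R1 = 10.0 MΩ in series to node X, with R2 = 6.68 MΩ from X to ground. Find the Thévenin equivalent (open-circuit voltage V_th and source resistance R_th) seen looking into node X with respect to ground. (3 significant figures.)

R1' = 13.4 + 10.0 = 23.40 MΩ (source resistance + R1).
Open-circuit (no load on X): V_th = V_CC · R2/(R1' + R2) = 5.80 × 6.68/(23.40 + 6.68) = 1.288 V.
Zeroing V_CC shorts the top of R1' to ground, so R_th = R1' ‖ R2 = 5.197 MΩ.

V_th ≈ 1.29 V, R_th ≈ 5.20 MΩ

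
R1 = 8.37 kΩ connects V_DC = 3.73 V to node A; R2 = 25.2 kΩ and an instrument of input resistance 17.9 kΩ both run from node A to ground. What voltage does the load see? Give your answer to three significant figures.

V_out ≈ 2.07 V

First combine the lower leg with the load: R2 ‖ R_L = 10.47 kΩ.
Now apply the divider: V_out = 3.73 × 0.5556 = 2.073 V.
(Unloaded it would be 2.80 V; the load pulls it down.)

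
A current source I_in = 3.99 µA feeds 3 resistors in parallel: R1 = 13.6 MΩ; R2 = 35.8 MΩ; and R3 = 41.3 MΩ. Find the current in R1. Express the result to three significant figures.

I ≈ 2.33 µA

Total conductance ΣG = 1/13.6 + 1/35.8 + 1/41.3 = 0.1257 (units of 1/MΩ).
By the current-divider rule, I = I_in · G_k/ΣG = 3.99 × 0.5851 = 2.334 µA.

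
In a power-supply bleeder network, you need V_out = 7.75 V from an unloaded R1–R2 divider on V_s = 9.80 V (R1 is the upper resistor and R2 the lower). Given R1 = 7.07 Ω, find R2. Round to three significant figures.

R2 ≈ 26.7 Ω

Required fraction k = V_out/V_s = 0.7908.
So R2 = R1 · V_out/(V_s − V_out) = 7.07 × 7.75/(9.80 − 7.75) = 7.07 × 3.780 = 26.73 Ω.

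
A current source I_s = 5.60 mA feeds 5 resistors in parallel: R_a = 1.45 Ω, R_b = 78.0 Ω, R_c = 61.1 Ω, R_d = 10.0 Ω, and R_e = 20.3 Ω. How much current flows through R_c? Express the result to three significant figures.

Total conductance ΣG = 1/1.45 + 1/78.0 + 1/61.1 + 1/10.0 + 1/20.3 = 0.8681 (units of 1/Ω).
R_c takes the fraction G_k/ΣG = 0.01637/0.8681 = 0.01885, so I = 5.60 × 0.01885 = 0.1056 mA.

I ≈ 0.106 mA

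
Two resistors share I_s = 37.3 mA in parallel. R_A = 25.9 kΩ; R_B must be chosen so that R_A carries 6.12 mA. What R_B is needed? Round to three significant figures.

Two-branch current divider: I_A = I_s · R_B/(R_A + R_B).
With f = 0.1641, R_B = R_A · f/(1−f) = 25.9 × 0.1963 = 5.084 kΩ.

R_B ≈ 5.08 kΩ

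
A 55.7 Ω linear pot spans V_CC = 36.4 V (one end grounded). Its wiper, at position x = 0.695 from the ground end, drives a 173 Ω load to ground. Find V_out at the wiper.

V_out ≈ 23.7 V

Lower segment x·R_p = 38.71 Ω; upper segment (1−x)·R_p = 16.99 Ω.
Lower segment in parallel with the load: 38.71 ‖ 173 = 31.63 Ω.
Loaded-divider output: V_out = 36.4 × 0.6506 = 23.68 V.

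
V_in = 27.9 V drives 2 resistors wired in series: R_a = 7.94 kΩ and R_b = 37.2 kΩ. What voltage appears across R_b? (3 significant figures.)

V ≈ 23.0 V

Total series resistance ΣR = 7.94 + 37.2 = 45.14 kΩ.
V = V_in · R/ΣR = 27.9 × 0.8241 = 22.99 V.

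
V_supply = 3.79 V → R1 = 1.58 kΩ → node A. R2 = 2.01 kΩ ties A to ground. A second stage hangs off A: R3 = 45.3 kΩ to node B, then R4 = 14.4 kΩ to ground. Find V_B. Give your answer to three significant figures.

V_B ≈ 0.504 V

Looking into the second stage from A: R3 + R4 = 59.70 kΩ appears in parallel with R2.
R2 ‖ (R3+R4) = 1.945 kΩ.
So V_A = 3.79 × 0.5517 = 2.091 V.
Stage 2 is unloaded, so V_B = V_A · R4/(R3+R4) = 2.091 × 14.4/59.70 = 0.5044 V.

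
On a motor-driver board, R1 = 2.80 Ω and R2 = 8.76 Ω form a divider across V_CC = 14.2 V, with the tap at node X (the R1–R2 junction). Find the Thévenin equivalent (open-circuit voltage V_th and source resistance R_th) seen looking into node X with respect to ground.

Open-circuit (no load on X): V_th = V_CC · R2/(R1 + R2) = 14.2 × 8.76/(2.800 + 8.76) = 10.76 V.
Zeroing V_CC shorts the top of R1 to ground, so R_th = R1 ‖ R2 = 2.122 Ω.

V_th ≈ 10.8 V, R_th ≈ 2.12 Ω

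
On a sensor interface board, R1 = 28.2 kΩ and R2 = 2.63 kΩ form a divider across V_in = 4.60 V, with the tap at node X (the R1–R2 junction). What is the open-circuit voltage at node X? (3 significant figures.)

V_th is the unloaded tap voltage: V_in · R2/(R1+R2) = 4.60 × 0.08531 = 0.3924 V.

V_th ≈ 0.392 V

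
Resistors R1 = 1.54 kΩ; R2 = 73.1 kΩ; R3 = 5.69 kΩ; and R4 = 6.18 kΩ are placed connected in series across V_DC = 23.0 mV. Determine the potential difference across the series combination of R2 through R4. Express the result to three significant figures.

V ≈ 22.6 mV

Total series resistance ΣR = 1.54 + 73.1 + 5.69 + 6.18 = 86.51 kΩ.
R_{R2..R4} = 73.1 + 5.69 + 6.18 = 84.97 kΩ.
V = V_DC · R/ΣR = 23.0 × 0.9822 = 22.59 mV.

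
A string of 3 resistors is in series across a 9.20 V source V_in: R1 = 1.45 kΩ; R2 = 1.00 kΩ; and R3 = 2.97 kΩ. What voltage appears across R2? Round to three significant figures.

V ≈ 1.70 V

ΣR = 1.45 + 1.00 + 2.97 = 5.420 kΩ.
By the voltage-divider rule, V = 9.20 × 1.000/5.420 = 1.697 V.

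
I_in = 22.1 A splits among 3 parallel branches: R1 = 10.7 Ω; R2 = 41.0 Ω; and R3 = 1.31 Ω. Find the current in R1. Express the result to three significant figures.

I ≈ 2.34 A

ΣG = 1/10.7 + 1/41.0 + 1/1.31 = 0.8812.
Current divider: I(R1) = I_in · G_k/ΣG = 22.1 × (0.09346/0.8812) = 22.1 × 0.1061 = 2.344 A.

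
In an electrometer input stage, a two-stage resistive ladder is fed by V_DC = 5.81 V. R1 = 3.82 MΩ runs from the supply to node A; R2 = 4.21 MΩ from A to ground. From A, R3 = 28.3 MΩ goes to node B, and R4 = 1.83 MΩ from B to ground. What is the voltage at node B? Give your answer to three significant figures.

The second stage (R3 + R4 = 30.13 MΩ) loads node A in parallel with R2.
R2 ‖ (R3+R4) = 3.694 MΩ.
So V_A = 5.81 × 0.4916 = 2.856 V.
Stage 2 is unloaded, so V_B = V_A · R4/(R3+R4) = 2.856 × 1.83/30.13 = 0.1735 V.

V_B ≈ 0.173 V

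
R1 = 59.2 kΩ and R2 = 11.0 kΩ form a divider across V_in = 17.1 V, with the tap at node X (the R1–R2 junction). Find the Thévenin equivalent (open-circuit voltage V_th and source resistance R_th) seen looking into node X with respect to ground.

V_th ≈ 2.68 V, R_th ≈ 9.28 kΩ

Open-circuit (no load on X): V_th = V_in · R2/(R1 + R2) = 17.1 × 11.0/(59.20 + 11.0) = 2.679 V.
Zeroing V_in shorts the top of R1 to ground, so R_th = R1 ‖ R2 = 9.276 kΩ.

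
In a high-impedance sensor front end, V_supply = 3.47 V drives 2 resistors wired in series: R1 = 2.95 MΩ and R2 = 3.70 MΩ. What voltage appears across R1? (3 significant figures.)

ΣR = 2.95 + 3.70 = 6.650 MΩ.
V = V_supply · R/ΣR = 3.47 × 0.4436 = 1.539 V.

V ≈ 1.54 V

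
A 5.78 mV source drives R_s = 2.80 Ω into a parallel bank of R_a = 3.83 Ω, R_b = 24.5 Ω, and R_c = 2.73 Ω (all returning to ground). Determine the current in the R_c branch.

I ≈ 0.737 mA

Parallel bank: R_p = 1/(1/3.83 + 1/24.5 + 1/2.73) = 1.497 Ω.
Node voltage V_A = V_supply · R_p/(R_s + R_p) = 5.78 × 0.3483 = 2.013 mV.
Branch current I = V_A/R_c = 2.013/2.73 = 0.7374 mA.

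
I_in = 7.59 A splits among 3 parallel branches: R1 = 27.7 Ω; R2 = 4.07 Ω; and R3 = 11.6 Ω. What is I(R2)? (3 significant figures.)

Total conductance ΣG = 1/27.7 + 1/4.07 + 1/11.6 = 0.3680 (units of 1/Ω).
By the current-divider rule, I = I_in · G_k/ΣG = 7.59 × 0.6676 = 5.067 A.

I ≈ 5.07 A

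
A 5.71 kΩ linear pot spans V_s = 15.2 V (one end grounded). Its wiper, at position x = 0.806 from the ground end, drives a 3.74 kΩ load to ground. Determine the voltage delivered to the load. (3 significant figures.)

V_out ≈ 9.89 V

Lower segment x·R_p = 4.602 kΩ; upper segment (1−x)·R_p = 1.108 kΩ.
Lower segment in parallel with the load: 4.602 ‖ 3.74 = 2.063 kΩ.
V_out = 15.2 × 2.063/(1.108 + 2.063) = 9.890 V.
(Unloaded: V_out = x·V_s = 12.3 V.)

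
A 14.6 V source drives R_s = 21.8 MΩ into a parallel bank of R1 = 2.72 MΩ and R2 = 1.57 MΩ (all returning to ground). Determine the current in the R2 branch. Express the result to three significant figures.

I ≈ 0.406 µA

Equivalent of the parallel group: R_p = 0.9954 MΩ.
V_A = 14.6 × 0.9954/22.80 = 0.6376 V.
Branch current I = V_A/R2 = 0.6376/1.57 = 0.4061 µA.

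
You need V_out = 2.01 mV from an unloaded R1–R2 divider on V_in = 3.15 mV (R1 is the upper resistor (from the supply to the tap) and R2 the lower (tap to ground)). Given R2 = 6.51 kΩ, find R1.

V_out/V_in = R2/(R1+R2) = 0.6381.
So R1 = R2 · (V_in/V_out − 1) = 6.51 × (3.15/2.01 − 1) = 6.51 × 0.5672 = 3.692 kΩ.

R1 ≈ 3.69 kΩ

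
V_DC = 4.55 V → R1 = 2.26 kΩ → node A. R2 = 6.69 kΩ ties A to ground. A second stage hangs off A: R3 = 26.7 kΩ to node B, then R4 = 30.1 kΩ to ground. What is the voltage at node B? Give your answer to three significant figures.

Node A sees R2 in parallel with the series input of stage 2, R3 + R4 = 56.80 kΩ.
Effective lower resistance at A: R2 ‖ 56.80 = 5.985 kΩ.
First divider: V_A = V_DC · 5.985/(2.26 + 5.985) = 3.303 V.
Then the unloaded second divider: V_B = V_A × R4/(R3+R4) = 3.303 × 0.5299 = 1.750 V.

V_B ≈ 1.75 V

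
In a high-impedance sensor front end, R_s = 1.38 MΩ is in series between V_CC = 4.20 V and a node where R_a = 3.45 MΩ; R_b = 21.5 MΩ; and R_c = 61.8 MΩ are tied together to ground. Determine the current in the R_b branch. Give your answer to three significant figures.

I ≈ 0.131 µA

Parallel bank: R_p = 1/(1/3.45 + 1/21.5 + 1/61.8) = 2.836 MΩ.
V_A by voltage divider: V_A = 4.20 × 2.836/(1.38 + 2.836) = 2.825 V.
I(R_b) = V_A / R_b = 2.825/21.5 = 0.1314 µA.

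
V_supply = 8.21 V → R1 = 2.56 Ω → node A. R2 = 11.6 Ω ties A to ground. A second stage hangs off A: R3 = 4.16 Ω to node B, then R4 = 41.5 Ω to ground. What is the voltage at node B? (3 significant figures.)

V_B ≈ 5.84 V

Node A sees R2 in parallel with the series input of stage 2, R3 + R4 = 45.66 Ω.
Effective lower resistance at A: R2 ‖ 45.66 = 9.250 Ω.
First divider: V_A = V_supply · 9.250/(2.56 + 9.250) = 6.430 V.
Stage 2 is unloaded, so V_B = V_A · R4/(R3+R4) = 6.430 × 41.5/45.66 = 5.844 V.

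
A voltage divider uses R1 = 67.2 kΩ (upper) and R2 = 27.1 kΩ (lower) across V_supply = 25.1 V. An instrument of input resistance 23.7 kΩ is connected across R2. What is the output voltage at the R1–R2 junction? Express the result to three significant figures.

V_out ≈ 3.97 V

First combine the lower leg with the load: R2 ‖ R_L = 12.64 kΩ.
Now apply the divider: V_out = 25.1 × 0.1583 = 3.975 V.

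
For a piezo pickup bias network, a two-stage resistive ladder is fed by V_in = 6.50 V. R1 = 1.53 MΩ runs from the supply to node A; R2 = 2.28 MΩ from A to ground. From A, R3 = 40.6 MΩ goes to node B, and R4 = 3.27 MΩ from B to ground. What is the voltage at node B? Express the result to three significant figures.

V_B ≈ 0.284 V

Node A sees R2 in parallel with the series input of stage 2, R3 + R4 = 43.87 MΩ.
R2 ‖ (R3+R4) = 2.167 MΩ.
So V_A = 6.50 × 0.5862 = 3.810 V.
Stage 2 is unloaded, so V_B = V_A · R4/(R3+R4) = 3.810 × 3.27/43.87 = 0.2840 V.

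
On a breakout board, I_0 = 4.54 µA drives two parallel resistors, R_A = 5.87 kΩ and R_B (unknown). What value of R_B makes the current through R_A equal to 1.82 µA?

The fraction through R_A equals R_B/(R_A+R_B).
1.82/4.54 = R_B/(R_A + R_B) → R_B = R_A · (0.4009)/(1 − 0.4009) = 5.87 × 0.6691 = 3.928 kΩ.

R_B ≈ 3.93 kΩ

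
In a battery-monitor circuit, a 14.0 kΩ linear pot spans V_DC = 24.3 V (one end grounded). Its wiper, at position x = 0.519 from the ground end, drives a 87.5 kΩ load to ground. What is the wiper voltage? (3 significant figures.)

Split the track: R_lower = x·R_p = 7.266 kΩ, R_upper = (1−x)·R_p = 6.734 kΩ.
Lower segment in parallel with the load: 7.266 ‖ 87.5 = 6.709 kΩ.
V_out = 24.3 × 6.709/(6.734 + 6.709) = 12.13 V.
(Unloaded: V_out = x·V_DC = 12.6 V.)

V_out ≈ 12.1 V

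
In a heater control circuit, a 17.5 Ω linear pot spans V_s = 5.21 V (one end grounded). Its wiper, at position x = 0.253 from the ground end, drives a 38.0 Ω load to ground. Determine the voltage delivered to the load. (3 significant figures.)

V_out ≈ 1.21 V

Lower segment x·R_p = 4.428 Ω; upper segment (1−x)·R_p = 13.07 Ω.
(x·R_p) ‖ R_L = 3.965 Ω.
Then V_out = V_s · 3.965/(13.07 + 3.965) = 1.213 V.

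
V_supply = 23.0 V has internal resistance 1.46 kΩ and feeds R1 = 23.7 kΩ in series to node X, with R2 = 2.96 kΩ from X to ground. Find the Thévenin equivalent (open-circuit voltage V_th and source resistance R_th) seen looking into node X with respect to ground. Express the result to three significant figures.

V_th ≈ 2.42 V, R_th ≈ 2.65 kΩ

R1' = 1.46 + 23.7 = 25.16 kΩ (source resistance + R1).
V_th is the unloaded tap voltage: V_supply · R2/(R1'+R2) = 23.0 × 0.1053 = 2.421 V.
Zeroing V_supply shorts the top of R1' to ground, so R_th = R1' ‖ R2 = 2.648 kΩ.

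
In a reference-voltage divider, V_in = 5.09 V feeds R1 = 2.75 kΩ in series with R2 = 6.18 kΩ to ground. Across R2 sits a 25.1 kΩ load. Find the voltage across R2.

The load sits in parallel with R2, giving an effective lower resistance R2' = R2·R_L/(R2+R_L) = 4.959 kΩ.
Now apply the divider: V_out = 5.09 × 0.6433 = 3.274 V.
(Unloaded it would be 3.52 V; the load pulls it down.)

V_out ≈ 3.27 V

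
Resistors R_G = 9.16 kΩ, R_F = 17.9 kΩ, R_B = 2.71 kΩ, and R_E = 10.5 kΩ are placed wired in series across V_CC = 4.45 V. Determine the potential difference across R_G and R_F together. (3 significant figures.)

V ≈ 2.99 V

Series total: ΣR = 9.16 + 17.9 + 2.71 + 10.5 = 40.27 kΩ.
R_{R_G..R_F} = 9.16 + 17.9 = 27.06 kΩ.
By the voltage-divider rule, V = 4.45 × 27.06/40.27 = 2.990 V.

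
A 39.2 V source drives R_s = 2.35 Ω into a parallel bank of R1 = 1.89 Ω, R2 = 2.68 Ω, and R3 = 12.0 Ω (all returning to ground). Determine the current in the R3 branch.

Combine the parallel branches: R_p = (1/1.89 + 1/2.68 + 1/12.0)⁻¹ = 1.015 Ω.
V_A = 39.2 × 1.015/3.365 = 11.82 V.
Branch current I = V_A/R3 = 11.82/12.0 = 0.9851 A.
(Check via current divider: I_total = 11.65 A; share G_k/ΣG = 0.08455 → same result.)

I ≈ 0.985 A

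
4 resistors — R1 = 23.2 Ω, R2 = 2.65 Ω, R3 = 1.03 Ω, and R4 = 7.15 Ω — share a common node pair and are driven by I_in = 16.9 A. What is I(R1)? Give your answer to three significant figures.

Conductances: ΣG = 1/23.2 + 1/2.65 + 1/1.03 + 1/7.15 = 1.531 (1/Ω).
R1 takes the fraction G_k/ΣG = 0.04310/1.531 = 0.02815, so I = 16.9 × 0.02815 = 0.4757 A.

I ≈ 0.476 A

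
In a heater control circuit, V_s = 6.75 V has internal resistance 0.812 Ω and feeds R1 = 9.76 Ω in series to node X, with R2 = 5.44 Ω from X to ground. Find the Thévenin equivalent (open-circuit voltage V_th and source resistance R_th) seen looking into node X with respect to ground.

V_th ≈ 2.29 V, R_th ≈ 3.59 Ω

R1' = 0.812 + 9.76 = 10.57 Ω (source resistance + R1).
Open-circuit (no load on X): V_th = V_s · R2/(R1' + R2) = 6.75 × 5.44/(10.57 + 5.44) = 2.293 V.
Looking into X with the source shorted: R_th = R1'·R2/(R1'+R2) = 10.57 × 5.44/16.01 = 3.592 Ω.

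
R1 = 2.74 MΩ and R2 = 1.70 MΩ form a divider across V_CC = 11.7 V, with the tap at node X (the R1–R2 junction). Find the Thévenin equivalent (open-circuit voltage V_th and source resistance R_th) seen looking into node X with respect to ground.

Open-circuit (no load on X): V_th = V_CC · R2/(R1 + R2) = 11.7 × 1.70/(2.740 + 1.70) = 4.480 V.
Looking into X with the source shorted: R_th = R1·R2/(R1+R2) = 2.740 × 1.70/4.440 = 1.049 MΩ.

V_th ≈ 4.48 V, R_th ≈ 1.05 MΩ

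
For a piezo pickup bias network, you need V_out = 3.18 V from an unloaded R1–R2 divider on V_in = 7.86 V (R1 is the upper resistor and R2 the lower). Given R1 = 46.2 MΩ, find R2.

V_out/V_in = R2/(R1+R2) = 0.4046.
Rearranging, R2 = R1·k/(1−k) = 46.2 × 0.6795 = 31.39 MΩ.

R2 ≈ 31.4 MΩ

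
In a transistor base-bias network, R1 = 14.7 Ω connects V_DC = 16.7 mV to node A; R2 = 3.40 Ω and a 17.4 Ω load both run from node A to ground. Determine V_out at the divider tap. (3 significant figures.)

V_out ≈ 2.71 mV

First combine the lower leg with the load: R2 ‖ R_L = 2.844 Ω.
Now apply the divider: V_out = 16.7 × 0.1621 = 2.707 mV.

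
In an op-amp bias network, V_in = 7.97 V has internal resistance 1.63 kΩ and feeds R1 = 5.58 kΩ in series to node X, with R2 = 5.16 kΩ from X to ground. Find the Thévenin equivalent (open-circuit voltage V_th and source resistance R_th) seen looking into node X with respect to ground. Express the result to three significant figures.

R1' = 1.63 + 5.58 = 7.210 kΩ (source resistance + R1).
Open-circuit (no load on X): V_th = V_in · R2/(R1' + R2) = 7.97 × 5.16/(7.210 + 5.16) = 3.325 V.
With V_in suppressed (replaced by a short), R_th = R1' ‖ R2 = (7.210 × 5.16)/(7.210 + 5.16) = 3.008 kΩ.

V_th ≈ 3.32 V, R_th ≈ 3.01 kΩ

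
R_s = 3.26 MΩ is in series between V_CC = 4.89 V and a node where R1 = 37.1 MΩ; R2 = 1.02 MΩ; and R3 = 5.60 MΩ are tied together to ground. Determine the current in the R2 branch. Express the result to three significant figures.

Parallel bank: R_p = 1/(1/37.1 + 1/1.02 + 1/5.60) = 0.8432 MΩ.
Node voltage V_A = V_CC · R_p/(R_s + R_p) = 4.89 × 0.2055 = 1.005 V.
I(R2) = V_A / R2 = 1.005/1.02 = 0.9852 µA.
(Check via current divider: I_total = 1.192 µA; share G_k/ΣG = 0.8267 → same result.)

I ≈ 0.985 µA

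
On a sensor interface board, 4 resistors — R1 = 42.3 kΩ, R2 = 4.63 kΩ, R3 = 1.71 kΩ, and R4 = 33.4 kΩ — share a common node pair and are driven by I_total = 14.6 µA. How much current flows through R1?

I ≈ 0.404 µA

Conductances: ΣG = 1/42.3 + 1/4.63 + 1/1.71 + 1/33.4 = 0.8544 (1/kΩ).
By the current-divider rule, I = I_total · G_k/ΣG = 14.6 × 0.02767 = 0.4040 µA.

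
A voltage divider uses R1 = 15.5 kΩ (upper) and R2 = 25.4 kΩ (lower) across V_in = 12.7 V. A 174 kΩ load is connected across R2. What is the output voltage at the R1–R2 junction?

V_out ≈ 7.47 V

R2 ‖ R_L = (25.4 × 174)/(25.4 + 174) = 22.16 kΩ.
Now apply the divider: V_out = 12.7 × 0.5885 = 7.474 V.
(Unloaded it would be 7.89 V; the load pulls it down.)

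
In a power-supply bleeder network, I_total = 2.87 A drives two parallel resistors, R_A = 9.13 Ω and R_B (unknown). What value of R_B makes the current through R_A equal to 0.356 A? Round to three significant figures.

R_B ≈ 1.29 Ω

Two-branch current divider: I_A = I_total · R_B/(R_A + R_B).
With f = 0.1240, R_B = R_A · f/(1−f) = 9.13 × 0.1416 = 1.293 Ω.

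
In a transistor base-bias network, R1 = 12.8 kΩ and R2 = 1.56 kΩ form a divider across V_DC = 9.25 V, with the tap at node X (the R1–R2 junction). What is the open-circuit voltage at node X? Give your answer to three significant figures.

With X open, the divider is unloaded: V_th = 9.25 × 1.56/14.36 = 1.005 V.

V_th ≈ 1.00 V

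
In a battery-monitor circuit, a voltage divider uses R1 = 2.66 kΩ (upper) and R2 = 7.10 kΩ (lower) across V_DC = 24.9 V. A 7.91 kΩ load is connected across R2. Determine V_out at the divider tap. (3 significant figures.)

First combine the lower leg with the load: R2 ‖ R_L = 3.742 kΩ.
Then V_out = V_DC · R2'/(R1 + R2') = 24.9 × 3.742/6.402 = 14.55 V.

V_out ≈ 14.6 V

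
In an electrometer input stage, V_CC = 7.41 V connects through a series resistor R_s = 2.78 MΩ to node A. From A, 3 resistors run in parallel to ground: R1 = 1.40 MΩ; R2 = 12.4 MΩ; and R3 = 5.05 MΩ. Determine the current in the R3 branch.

I ≈ 0.390 µA

Parallel bank: R_p = 1/(1/1.40 + 1/12.4 + 1/5.05) = 1.007 MΩ.
V_A = 7.41 × 1.007/3.787 = 1.971 V.
Branch current I = V_A/R3 = 1.971/5.05 = 0.3902 µA.
(Check via current divider: I_total = 1.957 µA; share G_k/ΣG = 0.1994 → same result.)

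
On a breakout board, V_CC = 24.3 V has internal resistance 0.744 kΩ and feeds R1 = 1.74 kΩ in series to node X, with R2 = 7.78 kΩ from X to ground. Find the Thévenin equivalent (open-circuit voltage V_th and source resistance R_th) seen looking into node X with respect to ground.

V_th ≈ 18.4 V, R_th ≈ 1.88 kΩ

R1' = 0.744 + 1.74 = 2.484 kΩ (source resistance + R1).
V_th is the unloaded tap voltage: V_CC · R2/(R1'+R2) = 24.3 × 0.7580 = 18.42 V.
With V_CC suppressed (replaced by a short), R_th = R1' ‖ R2 = (2.484 × 7.78)/(2.484 + 7.78) = 1.883 kΩ.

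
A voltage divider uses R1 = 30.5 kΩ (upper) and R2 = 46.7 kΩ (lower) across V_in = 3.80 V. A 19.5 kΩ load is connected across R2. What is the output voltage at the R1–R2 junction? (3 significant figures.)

The load sits in parallel with R2, giving an effective lower resistance R2' = R2·R_L/(R2+R_L) = 13.76 kΩ.
Then V_out = V_in · R2'/(R1 + R2') = 3.80 × 13.76/44.26 = 1.181 V.

V_out ≈ 1.18 V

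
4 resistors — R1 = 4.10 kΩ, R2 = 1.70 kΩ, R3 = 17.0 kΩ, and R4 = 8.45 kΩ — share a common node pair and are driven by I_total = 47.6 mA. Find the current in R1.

I ≈ 11.5 mA

Conductances: ΣG = 1/4.10 + 1/1.70 + 1/17.0 + 1/8.45 = 1.009 (1/kΩ).
Current divider: I(R1) = I_total · G_k/ΣG = 47.6 × (0.2439/1.009) = 47.6 × 0.2417 = 11.50 mA.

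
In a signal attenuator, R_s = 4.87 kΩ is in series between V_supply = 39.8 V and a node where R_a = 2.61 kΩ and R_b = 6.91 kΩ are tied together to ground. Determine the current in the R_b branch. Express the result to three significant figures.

Combine the parallel branches: R_p = (1/2.61 + 1/6.91)⁻¹ = 1.894 kΩ.
V_A = 39.8 × 1.894/6.764 = 11.15 V.
I(R_b) = V_A / R_b = 11.15/6.91 = 1.613 mA.

I ≈ 1.61 mA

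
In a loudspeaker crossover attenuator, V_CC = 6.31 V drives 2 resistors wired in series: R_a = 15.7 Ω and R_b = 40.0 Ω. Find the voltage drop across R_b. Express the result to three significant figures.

Total series resistance ΣR = 15.7 + 40.0 = 55.70 Ω.
Voltage divider: V = V_CC · (40.00 / 55.70) = 6.31 × 0.7181 = 4.531 V.

V ≈ 4.53 V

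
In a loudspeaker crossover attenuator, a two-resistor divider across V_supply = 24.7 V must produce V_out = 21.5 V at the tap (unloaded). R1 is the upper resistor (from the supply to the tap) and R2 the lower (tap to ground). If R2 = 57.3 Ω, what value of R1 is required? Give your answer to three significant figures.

Required fraction k = V_out/V_supply = 0.8704.
So R1 = R2 · (V_supply/V_out − 1) = 57.3 × (24.7/21.5 − 1) = 57.3 × 0.1488 = 8.528 Ω.

R1 ≈ 8.53 Ω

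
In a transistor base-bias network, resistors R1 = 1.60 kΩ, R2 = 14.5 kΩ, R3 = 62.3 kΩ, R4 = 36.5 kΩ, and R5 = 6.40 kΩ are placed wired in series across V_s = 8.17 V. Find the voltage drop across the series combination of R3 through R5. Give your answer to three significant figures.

ΣR = 1.60 + 14.5 + 62.3 + 36.5 + 6.40 = 121.3 kΩ.
R_{R3..R5} = 62.3 + 36.5 + 6.40 = 105.2 kΩ.
V = V_s · R/ΣR = 8.17 × 0.8673 = 7.086 V.

V ≈ 7.09 V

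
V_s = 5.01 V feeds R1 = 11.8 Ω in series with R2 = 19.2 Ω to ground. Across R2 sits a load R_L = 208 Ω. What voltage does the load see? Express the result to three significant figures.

V_out ≈ 3.00 V

First combine the lower leg with the load: R2 ‖ R_L = 17.58 Ω.
Then V_out = V_s · R2'/(R1 + R2') = 5.01 × 17.58/29.38 = 2.998 V.
(Unloaded it would be 3.10 V; the load pulls it down.)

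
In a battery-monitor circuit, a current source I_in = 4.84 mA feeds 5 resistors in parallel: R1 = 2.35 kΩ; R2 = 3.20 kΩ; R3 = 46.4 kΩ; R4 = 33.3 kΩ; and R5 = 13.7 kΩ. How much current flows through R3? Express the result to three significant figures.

Conductances: ΣG = 1/2.35 + 1/3.20 + 1/46.4 + 1/33.3 + 1/13.7 = 0.8626 (1/kΩ).
By the current-divider rule, I = I_in · G_k/ΣG = 4.84 × 0.02498 = 0.1209 mA.

I ≈ 0.121 mA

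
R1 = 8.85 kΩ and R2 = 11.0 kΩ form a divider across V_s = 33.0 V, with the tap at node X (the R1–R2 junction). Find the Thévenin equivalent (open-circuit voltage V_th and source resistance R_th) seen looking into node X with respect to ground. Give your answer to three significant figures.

V_th is the unloaded tap voltage: V_s · R2/(R1+R2) = 33.0 × 0.5542 = 18.29 V.
With V_s suppressed (replaced by a short), R_th = R1 ‖ R2 = (8.850 × 11.0)/(8.850 + 11.0) = 4.904 kΩ.

V_th ≈ 18.3 V, R_th ≈ 4.90 kΩ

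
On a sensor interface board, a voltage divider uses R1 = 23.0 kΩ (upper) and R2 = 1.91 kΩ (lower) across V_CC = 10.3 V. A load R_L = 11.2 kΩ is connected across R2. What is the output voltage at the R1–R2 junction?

V_out ≈ 0.682 V

The load sits in parallel with R2, giving an effective lower resistance R2' = R2·R_L/(R2+R_L) = 1.632 kΩ.
Now apply the divider: V_out = 10.3 × 0.06625 = 0.6823 V.
(Unloaded it would be 0.790 V; the load pulls it down.)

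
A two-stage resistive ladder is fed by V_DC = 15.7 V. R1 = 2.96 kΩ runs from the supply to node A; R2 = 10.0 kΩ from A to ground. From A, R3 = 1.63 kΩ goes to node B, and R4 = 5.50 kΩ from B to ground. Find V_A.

V_A ≈ 9.18 V

The second stage (R3 + R4 = 7.130 kΩ) loads node A in parallel with R2.
Effective lower resistance at A: R2 ‖ 7.130 = 4.162 kΩ.
So V_A = 15.7 × 0.5844 = 9.175 V.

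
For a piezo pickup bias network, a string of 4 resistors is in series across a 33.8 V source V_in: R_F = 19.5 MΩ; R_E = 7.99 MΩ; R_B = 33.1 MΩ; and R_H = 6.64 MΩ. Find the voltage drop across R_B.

V ≈ 16.6 V

Total series resistance ΣR = 19.5 + 7.99 + 33.1 + 6.64 = 67.23 MΩ.
Voltage divider: V = V_in · (33.10 / 67.23) = 33.8 × 0.4923 = 16.64 V.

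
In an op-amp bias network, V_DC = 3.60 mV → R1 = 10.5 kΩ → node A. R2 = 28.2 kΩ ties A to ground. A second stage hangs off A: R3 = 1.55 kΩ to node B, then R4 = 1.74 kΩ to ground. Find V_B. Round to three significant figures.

The second stage (R3 + R4 = 3.290 kΩ) loads node A in parallel with R2.
R2 ‖ (R3+R4) = 2.946 kΩ.
So V_A = 3.60 × 0.2191 = 0.7888 mV.
V_B = V_A × 0.5289 = 0.4172 mV.

V_B ≈ 0.417 mV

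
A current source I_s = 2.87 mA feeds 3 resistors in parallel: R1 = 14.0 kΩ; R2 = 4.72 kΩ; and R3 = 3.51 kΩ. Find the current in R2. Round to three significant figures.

I ≈ 1.07 mA

Total conductance ΣG = 1/14.0 + 1/4.72 + 1/3.51 = 0.5682 (units of 1/kΩ).
R2 takes the fraction G_k/ΣG = 0.2119/0.5682 = 0.3729, so I = 2.87 × 0.3729 = 1.070 mA.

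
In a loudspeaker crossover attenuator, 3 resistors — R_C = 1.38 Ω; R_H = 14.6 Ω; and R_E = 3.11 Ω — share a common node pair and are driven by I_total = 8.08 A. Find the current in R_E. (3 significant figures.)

ΣG = 1/1.38 + 1/14.6 + 1/3.11 = 1.115.
R_E takes the fraction G_k/ΣG = 0.3215/1.115 = 0.2885, so I = 8.08 × 0.2885 = 2.331 A.

I ≈ 2.33 A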